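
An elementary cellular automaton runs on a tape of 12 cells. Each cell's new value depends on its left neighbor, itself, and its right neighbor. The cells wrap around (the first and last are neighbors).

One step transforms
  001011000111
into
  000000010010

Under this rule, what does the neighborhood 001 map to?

0

At position 1 the neighborhood is 001; the next row has 0 there.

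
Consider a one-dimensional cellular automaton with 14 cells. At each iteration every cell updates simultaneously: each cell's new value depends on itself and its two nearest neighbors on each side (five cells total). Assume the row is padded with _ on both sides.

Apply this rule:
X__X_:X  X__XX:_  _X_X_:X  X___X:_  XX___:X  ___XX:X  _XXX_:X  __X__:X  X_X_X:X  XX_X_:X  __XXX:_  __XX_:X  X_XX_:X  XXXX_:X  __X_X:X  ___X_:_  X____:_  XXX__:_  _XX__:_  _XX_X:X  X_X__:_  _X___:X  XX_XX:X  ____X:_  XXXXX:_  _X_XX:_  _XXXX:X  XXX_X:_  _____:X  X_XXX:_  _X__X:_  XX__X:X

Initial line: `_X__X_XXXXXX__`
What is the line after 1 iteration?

_X_XX__X__X_X_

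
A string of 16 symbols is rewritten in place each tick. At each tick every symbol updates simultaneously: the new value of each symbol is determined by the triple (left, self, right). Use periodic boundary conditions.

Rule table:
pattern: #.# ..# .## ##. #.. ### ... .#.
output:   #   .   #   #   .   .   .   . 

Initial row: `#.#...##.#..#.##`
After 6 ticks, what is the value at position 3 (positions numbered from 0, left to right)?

##....###....##.
##....#.#....###
.#.....#.....#..
................
................  (fixed point — unchanged through tick 6)
position 3 holds .

.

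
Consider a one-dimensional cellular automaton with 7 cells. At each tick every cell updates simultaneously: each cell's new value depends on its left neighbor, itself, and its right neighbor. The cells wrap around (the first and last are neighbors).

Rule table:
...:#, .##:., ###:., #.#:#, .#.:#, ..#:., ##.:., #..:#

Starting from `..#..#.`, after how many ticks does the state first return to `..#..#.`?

#.##.##
.#..#..
.##.###
#..#...
##.###.
..#...#
#.###.#
.#...#.
.###.##
#...#..
###.##.
...#..#
##.##.#
..#..#.

14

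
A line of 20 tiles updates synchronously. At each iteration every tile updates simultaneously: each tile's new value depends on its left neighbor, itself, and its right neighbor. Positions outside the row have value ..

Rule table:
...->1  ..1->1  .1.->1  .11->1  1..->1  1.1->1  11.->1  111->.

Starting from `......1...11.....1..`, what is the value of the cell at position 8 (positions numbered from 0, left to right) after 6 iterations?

11111111111111111111
1..................1
11111111111111111111  (repeats iteration 1; period 2)
iteration 6: 1..................1
position 8 holds .

.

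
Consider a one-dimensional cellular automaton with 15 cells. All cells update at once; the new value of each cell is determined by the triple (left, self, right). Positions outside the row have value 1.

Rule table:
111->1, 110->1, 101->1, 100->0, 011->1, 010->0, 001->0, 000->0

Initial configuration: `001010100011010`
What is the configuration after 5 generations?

generation 1: 000101000011101
generation 2: 000010000011111
generation 3: 000000000011111
generation 4: 000000000011111  (fixed point — unchanged through generation 5)

000000000011111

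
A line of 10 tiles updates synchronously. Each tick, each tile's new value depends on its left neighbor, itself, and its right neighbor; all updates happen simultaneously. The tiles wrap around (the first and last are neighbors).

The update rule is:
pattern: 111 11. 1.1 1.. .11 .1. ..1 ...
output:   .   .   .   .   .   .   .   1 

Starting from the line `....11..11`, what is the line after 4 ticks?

.11.......
....111111
.11.......  (repeats tick 1; period 2)
tick 4: ....111111

....111111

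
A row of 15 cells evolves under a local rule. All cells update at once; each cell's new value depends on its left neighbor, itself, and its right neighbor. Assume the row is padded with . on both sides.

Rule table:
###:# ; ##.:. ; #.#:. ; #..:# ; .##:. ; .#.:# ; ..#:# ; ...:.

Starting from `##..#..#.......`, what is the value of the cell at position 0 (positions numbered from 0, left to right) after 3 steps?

#

step 1: ..#######......
step 2: .#.#####.#.....
step 3: ##..###..##....
position 0 holds #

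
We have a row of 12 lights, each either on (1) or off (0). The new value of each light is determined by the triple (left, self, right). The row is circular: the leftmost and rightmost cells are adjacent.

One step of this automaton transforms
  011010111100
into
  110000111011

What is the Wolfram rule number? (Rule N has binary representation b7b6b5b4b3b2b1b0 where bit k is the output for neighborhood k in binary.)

155

position 7: 111 → 1  (bit 7 = 1)
position 2: 110 → 0  (bit 6 = 0)
position 3: 101 → 0  (bit 5 = 0)
position 10: 100 → 1  (bit 4 = 1)
position 1: 011 → 1  (bit 3 = 1)
position 4: 010 → 0  (bit 2 = 0)
position 0: 001 → 1  (bit 1 = 1)
position 11: 000 → 1  (bit 0 = 1)
bits b7..b0 = 10011011 = 155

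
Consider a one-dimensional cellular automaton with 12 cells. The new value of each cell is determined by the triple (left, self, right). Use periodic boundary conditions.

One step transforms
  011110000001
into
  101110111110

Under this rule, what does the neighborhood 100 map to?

0

At position 5 the neighborhood is 100; the next row has 0 there.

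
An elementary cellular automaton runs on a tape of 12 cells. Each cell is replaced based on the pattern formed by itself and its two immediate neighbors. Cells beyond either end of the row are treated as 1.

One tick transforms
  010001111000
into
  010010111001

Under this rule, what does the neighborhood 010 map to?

1

At position 1 the neighborhood is 010; the next row has 1 there.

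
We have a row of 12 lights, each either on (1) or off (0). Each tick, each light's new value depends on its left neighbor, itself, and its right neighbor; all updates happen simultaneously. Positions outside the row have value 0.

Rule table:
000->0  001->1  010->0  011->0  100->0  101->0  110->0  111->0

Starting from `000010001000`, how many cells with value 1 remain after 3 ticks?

000100010000
001000100000
010001000000
count of 1: 2

2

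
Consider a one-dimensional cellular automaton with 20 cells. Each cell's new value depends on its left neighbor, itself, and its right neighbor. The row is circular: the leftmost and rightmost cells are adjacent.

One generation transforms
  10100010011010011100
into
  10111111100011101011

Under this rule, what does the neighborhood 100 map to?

1

At position 3 the neighborhood is 100; the next row has 1 there.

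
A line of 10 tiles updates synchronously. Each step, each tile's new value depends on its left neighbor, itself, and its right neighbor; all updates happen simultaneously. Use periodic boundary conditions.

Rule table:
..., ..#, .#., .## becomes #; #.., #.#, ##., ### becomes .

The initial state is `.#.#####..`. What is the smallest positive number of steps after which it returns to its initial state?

10

##.#.....#
...#.#####
.###.#....
##...#.###
...###.#..
####...#.#
.....###.#
.#####...#
.#.....###
.#.#####..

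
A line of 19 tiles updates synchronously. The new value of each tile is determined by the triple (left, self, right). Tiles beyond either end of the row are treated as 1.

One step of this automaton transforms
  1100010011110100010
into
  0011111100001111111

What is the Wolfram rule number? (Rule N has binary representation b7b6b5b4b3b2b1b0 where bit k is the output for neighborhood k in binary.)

position 0: 111 → 0  (bit 7 = 0)
position 1: 110 → 0  (bit 6 = 0)
position 12: 101 → 1  (bit 5 = 1)
position 2: 100 → 1  (bit 4 = 1)
position 8: 011 → 0  (bit 3 = 0)
position 5: 010 → 1  (bit 2 = 1)
position 4: 001 → 1  (bit 1 = 1)
position 3: 000 → 1  (bit 0 = 1)
bits b7..b0 = 00110111 = 55

55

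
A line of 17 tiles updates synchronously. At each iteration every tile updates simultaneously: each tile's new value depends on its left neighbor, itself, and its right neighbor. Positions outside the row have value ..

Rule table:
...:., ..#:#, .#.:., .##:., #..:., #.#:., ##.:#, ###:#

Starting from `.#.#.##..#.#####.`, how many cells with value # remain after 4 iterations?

4

#.....#.#...####.
.....#.....#.###.
....#.....#...##.
...#.....#...#.#.
count of #: 4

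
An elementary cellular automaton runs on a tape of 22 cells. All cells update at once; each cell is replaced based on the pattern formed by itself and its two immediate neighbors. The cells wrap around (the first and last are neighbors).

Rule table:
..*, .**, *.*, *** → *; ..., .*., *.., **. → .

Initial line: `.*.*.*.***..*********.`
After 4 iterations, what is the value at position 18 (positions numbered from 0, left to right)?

*.*.*.***..*********..
.*.*.***..*********..*
*.*.***..*********..*.
.*.***..*********..*.*
position 18 holds .

.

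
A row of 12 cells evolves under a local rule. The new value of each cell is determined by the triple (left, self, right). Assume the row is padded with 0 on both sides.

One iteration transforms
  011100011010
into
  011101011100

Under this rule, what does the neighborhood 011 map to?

At position 1 the neighborhood is 011; the next row has 1 there.

1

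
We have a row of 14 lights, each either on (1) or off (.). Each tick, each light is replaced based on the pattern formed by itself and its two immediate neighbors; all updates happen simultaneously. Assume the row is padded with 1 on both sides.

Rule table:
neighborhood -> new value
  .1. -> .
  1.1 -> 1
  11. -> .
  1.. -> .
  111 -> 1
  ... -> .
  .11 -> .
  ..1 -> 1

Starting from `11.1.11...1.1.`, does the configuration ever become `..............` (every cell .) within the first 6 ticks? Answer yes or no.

no

tick 1: 1.1.1....1.1.1
tick 2: .1.1....1.1.1.
tick 3: 1.1....1.1.1.1
tick 4: .1....1.1.1.1.
tick 5: 1....1.1.1.1.1
tick 6: ....1.1.1.1.1.
tick 6 is ....1.1.1.1.1., still not uniform .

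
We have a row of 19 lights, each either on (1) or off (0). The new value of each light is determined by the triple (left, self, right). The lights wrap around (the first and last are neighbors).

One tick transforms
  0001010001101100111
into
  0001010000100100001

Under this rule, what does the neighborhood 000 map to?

0

At position 1 the neighborhood is 000; the next row has 0 there.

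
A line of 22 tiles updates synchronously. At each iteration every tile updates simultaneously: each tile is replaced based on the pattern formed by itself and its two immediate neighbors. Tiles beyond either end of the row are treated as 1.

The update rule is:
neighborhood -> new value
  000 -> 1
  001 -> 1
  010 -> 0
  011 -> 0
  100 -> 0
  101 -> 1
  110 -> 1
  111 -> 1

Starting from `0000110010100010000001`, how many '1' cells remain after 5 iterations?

14

iteration 1: 0111010101001100111110
iteration 2: 1011101010010101011111
iteration 3: 1101110100101010101111
iteration 4: 1110111001010101010111
iteration 5: 1111011010101010101011
count of 1: 14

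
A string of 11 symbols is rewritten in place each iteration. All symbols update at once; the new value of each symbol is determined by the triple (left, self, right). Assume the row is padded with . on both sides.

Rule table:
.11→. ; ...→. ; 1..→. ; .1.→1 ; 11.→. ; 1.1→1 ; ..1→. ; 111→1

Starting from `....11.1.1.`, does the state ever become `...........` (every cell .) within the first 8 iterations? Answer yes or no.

yes

iteration 1: ......1111.
iteration 2: .......11..
iteration 3: ...........
all cells are . at iteration 3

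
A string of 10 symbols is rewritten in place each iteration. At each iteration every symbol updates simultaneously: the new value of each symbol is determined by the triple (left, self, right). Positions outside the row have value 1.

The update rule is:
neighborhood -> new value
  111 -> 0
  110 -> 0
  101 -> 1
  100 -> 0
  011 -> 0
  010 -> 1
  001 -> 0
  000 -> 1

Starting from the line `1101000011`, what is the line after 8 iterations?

0011111100

0011011000
0000100010
0110101011
1001111100
0000000000
0111111110
1000000001
0011111100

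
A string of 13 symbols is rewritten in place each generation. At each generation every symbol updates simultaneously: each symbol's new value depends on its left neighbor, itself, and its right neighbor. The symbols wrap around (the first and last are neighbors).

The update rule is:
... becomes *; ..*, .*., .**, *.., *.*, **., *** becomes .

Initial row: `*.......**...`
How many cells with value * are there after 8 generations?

..*****....*.
*.......**...  (repeats generation 0; period 2)
generation 8: *.......**...
count of *: 3

3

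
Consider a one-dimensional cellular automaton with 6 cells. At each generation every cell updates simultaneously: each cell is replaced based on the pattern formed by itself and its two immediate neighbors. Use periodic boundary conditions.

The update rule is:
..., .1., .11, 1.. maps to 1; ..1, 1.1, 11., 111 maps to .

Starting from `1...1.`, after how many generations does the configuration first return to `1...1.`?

111.1.
1...1.

2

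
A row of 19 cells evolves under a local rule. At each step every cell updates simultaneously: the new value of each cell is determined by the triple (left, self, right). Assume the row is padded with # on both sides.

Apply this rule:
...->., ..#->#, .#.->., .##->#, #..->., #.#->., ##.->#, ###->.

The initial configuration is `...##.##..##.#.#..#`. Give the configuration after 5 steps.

.##.##.#.....###...

step 1: ..###.##.###.....##
step 2: .##.#.##.#.#....##.
step 3: .##...##.......###.
step 4: .##..###......##.#.
step 5: .##.##.#.....###...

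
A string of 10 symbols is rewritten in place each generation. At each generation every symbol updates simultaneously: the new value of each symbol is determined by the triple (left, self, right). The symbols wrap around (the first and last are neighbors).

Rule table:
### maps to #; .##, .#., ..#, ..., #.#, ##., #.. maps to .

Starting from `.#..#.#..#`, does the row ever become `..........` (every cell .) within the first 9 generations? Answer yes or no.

generation 1: ..........
all cells are . at generation 1

yes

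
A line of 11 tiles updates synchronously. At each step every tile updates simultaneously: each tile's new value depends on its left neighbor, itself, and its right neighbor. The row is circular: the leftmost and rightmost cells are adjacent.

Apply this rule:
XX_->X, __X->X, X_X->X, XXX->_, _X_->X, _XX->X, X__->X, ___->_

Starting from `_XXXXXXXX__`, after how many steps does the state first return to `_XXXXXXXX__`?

4

XX______XX_
XXX____XXXX
__XX__XX___
_XXXXXXXX__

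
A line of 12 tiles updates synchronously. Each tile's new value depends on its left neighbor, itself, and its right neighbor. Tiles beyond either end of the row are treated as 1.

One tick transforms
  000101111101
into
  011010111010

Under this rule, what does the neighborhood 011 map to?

At position 5 the neighborhood is 011; the next row has 0 there.

0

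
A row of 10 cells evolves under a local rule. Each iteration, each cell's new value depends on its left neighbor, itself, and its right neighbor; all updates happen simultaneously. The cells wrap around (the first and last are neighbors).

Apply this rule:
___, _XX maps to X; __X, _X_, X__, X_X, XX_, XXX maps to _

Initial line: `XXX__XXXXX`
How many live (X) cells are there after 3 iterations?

2

_____X____
XXXX___XXX
_____X_X__
count of X: 2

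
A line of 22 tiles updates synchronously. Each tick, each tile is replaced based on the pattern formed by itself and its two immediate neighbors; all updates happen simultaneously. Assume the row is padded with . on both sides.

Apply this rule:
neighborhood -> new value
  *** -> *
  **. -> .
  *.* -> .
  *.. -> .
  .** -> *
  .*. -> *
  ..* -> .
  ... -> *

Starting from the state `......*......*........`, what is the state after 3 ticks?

***...*.**...*.*****..

*****.*.****.*.*******
****..*.***..*.******.
***...*.**...*.*****..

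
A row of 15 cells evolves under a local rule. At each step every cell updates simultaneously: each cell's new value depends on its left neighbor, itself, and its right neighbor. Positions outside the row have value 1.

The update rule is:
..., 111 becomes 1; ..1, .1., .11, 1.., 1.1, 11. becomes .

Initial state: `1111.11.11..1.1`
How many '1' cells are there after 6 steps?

111............
11..1111111111.
1....11111111..
..11..111111...
.......1111..1.
.11111..11.....
count of 1: 7

7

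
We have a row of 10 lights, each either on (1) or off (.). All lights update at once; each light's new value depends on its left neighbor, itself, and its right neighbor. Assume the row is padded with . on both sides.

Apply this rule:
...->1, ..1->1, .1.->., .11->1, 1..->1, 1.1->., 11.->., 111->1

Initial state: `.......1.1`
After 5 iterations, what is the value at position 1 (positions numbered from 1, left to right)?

1111111...
111111.111
11111..11.
1111.111.1
111..11...
position 1 holds 1

1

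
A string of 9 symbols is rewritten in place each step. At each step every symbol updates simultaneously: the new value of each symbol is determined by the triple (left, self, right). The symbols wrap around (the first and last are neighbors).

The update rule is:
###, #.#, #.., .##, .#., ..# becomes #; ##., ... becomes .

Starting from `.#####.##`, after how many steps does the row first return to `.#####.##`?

9

step 1: #####.##.
step 2: ####.##.#
step 3: ###.##.##
step 4: ##.##.###
step 5: #.##.####
step 6: .##.#####
step 7: ##.#####.
step 8: #.#####.#
step 9: .#####.##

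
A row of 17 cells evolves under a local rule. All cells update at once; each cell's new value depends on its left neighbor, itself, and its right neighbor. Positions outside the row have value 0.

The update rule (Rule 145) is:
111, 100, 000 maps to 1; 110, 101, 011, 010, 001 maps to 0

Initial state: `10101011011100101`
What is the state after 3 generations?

generation 1: 00000000001010000
generation 2: 11111111100001111
generation 3: 01111111011100110

01111111011100110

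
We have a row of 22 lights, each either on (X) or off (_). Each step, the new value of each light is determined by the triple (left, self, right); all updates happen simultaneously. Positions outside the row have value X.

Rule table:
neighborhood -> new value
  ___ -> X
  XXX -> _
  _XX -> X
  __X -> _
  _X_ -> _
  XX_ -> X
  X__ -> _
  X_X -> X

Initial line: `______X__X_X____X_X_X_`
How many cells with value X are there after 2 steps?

11

_XXXX_____X__XX__X_X_X
XX__X_XXX____XX___X_XX
count of X: 11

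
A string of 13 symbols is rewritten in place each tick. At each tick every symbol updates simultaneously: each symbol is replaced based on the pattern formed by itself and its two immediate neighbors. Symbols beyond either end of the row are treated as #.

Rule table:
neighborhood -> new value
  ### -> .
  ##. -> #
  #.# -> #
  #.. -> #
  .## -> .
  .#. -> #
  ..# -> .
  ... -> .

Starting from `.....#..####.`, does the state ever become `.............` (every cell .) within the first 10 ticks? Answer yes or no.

no

#....##....##
##....##.....
.##....##....
#.##....##...
##.##....##..
.##.##....##.
#.##.##....##
##.##.##.....
.##.##.##....
#.##.##.##...
tick 10 is #.##.##.##..., still not uniform .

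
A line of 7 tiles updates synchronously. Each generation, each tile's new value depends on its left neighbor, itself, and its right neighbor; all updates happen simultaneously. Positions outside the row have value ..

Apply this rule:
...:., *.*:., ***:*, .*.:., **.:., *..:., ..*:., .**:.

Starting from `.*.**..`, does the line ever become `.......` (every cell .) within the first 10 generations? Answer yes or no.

yes

.......
all cells are . at generation 1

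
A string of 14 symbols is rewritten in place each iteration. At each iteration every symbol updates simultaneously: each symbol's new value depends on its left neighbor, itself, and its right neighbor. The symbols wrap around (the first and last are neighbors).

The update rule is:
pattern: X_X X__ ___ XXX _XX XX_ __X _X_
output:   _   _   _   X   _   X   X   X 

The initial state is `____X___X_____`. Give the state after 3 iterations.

iteration 1: ___XX__XX_____
iteration 2: __X_X_X_X_____
iteration 3: _XX_X_X_X_____

_XX_X_X_X_____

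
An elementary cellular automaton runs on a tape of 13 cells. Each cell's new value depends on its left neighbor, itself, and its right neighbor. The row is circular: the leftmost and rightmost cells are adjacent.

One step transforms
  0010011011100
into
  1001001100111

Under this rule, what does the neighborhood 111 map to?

At position 9 the neighborhood is 111; the next row has 0 there.

0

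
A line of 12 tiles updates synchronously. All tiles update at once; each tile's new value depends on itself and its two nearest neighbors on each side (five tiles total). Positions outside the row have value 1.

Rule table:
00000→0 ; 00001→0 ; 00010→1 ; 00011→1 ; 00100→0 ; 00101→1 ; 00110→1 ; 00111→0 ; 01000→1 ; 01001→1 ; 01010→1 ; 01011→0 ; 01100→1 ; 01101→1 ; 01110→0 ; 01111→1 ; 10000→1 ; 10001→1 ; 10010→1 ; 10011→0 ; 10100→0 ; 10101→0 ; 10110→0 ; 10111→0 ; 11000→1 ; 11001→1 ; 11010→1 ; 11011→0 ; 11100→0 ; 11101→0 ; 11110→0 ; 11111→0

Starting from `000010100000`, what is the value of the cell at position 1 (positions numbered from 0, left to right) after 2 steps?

0

110111011001
000000001100
position 1 holds 0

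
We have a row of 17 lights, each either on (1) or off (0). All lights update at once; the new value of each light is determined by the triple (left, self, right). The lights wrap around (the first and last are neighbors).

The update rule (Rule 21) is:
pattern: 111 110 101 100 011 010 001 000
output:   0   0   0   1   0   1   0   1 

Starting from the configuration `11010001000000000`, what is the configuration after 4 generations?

00011101111111110
11000000000000001
00111111111111100
10000000000000011

10000000000000011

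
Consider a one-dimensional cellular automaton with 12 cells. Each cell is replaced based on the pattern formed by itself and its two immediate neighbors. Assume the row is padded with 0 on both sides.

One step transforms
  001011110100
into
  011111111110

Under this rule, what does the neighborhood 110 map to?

1

At position 7 the neighborhood is 110; the next row has 1 there.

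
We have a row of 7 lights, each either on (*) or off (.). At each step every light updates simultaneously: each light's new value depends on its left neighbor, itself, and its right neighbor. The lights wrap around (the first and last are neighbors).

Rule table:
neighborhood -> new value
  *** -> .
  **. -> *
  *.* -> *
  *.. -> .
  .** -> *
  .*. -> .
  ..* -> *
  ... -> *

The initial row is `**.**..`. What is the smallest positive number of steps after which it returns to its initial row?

*****.*
....***
.****.*
**..**.
**.****
.***...
**.*.**
.**.**.
******.
*....**
*.****.
.**..**
***.***
..***..
***.*.*
..**.**
.******
**....*
.*.****
*.**..*
****.**
...***.
****.*.
*..**.*
*.*****
***....
*.*.***
**.**..

28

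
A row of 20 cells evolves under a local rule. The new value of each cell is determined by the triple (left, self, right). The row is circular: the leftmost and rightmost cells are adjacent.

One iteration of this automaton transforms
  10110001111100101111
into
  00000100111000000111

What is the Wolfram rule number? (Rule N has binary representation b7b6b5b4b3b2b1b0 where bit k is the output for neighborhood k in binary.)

129

position 8: 111 → 1  (bit 7 = 1)
position 0: 110 → 0  (bit 6 = 0)
position 1: 101 → 0  (bit 5 = 0)
position 4: 100 → 0  (bit 4 = 0)
position 2: 011 → 0  (bit 3 = 0)
position 14: 010 → 0  (bit 2 = 0)
position 6: 001 → 0  (bit 1 = 0)
position 5: 000 → 1  (bit 0 = 1)
bits b7..b0 = 10000001 = 129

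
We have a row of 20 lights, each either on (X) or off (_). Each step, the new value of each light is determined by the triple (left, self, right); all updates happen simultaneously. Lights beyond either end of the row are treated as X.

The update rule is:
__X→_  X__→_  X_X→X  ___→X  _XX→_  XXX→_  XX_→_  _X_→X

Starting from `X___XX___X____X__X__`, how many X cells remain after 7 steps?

7

step 1: __X____X_X_XX_X__X__
step 2: __X_XX_XXXX__XX__X__
step 3: __XX__X__________X__
step 4: ______X_XXXXXXXX_X__
step 5: _XXXX_XX________XX__
step 6: X____X___XXXXXX_____
step 7: __XX_X_X________XXX_
count of X: 7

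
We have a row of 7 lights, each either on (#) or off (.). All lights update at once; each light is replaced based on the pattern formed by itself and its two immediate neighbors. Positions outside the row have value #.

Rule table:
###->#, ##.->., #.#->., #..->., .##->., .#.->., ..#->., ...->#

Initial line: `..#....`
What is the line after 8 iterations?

....##.
.##....
....##.  (repeats iteration 1; period 2)
iteration 8: .##....

.##....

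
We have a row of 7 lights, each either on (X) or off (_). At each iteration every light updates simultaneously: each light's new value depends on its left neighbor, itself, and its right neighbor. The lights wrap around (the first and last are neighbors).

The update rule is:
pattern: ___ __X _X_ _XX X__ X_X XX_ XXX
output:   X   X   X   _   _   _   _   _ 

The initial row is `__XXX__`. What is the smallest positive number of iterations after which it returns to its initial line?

XX____X
___XXX_
XXX____
____XXX
_XXX___
X____XX
__XXX__

7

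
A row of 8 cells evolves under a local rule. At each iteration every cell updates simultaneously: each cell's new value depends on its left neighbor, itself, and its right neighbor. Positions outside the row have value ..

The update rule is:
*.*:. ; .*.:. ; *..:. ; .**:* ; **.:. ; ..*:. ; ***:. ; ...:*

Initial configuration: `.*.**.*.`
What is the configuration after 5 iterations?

iteration 1: ...*....
iteration 2: **...***
iteration 3: *..*.*..
iteration 4: .......*
iteration 5: ******..

******..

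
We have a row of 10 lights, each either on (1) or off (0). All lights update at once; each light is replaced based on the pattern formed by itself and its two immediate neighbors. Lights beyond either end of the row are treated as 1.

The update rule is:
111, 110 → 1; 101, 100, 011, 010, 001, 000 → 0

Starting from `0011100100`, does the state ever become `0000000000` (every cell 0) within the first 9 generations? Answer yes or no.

yes

0001100000
0000100000
0000000000
all cells are 0 at generation 3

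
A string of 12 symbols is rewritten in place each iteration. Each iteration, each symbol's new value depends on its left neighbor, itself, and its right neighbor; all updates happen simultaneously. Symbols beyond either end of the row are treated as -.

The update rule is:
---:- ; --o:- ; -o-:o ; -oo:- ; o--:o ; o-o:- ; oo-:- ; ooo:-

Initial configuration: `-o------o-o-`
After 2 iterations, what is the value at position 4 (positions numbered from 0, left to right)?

-oo-----o-oo
---o----o---
position 4 holds -

-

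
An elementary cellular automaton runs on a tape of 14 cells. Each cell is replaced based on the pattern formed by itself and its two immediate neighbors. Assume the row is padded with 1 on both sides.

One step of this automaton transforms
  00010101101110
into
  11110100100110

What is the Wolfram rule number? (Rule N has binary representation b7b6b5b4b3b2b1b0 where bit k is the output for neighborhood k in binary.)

215

position 11: 111 → 1  (bit 7 = 1)
position 8: 110 → 1  (bit 6 = 1)
position 4: 101 → 0  (bit 5 = 0)
position 0: 100 → 1  (bit 4 = 1)
position 7: 011 → 0  (bit 3 = 0)
position 3: 010 → 1  (bit 2 = 1)
position 2: 001 → 1  (bit 1 = 1)
position 1: 000 → 1  (bit 0 = 1)
bits b7..b0 = 11010111 = 215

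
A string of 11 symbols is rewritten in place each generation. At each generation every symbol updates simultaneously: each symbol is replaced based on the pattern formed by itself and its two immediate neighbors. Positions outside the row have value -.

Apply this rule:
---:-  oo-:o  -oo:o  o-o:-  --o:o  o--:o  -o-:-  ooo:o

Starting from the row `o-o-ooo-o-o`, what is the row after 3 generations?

--ooooooo--

generation 1: ----ooo----
generation 2: ---ooooo---
generation 3: --ooooooo--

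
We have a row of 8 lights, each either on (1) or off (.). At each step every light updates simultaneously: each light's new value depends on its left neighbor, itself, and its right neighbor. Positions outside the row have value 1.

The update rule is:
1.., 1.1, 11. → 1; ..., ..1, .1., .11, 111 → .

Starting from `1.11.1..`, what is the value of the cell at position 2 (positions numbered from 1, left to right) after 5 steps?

11.11.1.
.11.11.1
1.11.11.
11.11.11
.11.11..
position 2 holds 1

1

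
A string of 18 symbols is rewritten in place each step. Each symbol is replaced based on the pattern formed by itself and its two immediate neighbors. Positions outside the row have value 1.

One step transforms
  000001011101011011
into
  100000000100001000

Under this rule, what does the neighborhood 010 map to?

0

At position 5 the neighborhood is 010; the next row has 0 there.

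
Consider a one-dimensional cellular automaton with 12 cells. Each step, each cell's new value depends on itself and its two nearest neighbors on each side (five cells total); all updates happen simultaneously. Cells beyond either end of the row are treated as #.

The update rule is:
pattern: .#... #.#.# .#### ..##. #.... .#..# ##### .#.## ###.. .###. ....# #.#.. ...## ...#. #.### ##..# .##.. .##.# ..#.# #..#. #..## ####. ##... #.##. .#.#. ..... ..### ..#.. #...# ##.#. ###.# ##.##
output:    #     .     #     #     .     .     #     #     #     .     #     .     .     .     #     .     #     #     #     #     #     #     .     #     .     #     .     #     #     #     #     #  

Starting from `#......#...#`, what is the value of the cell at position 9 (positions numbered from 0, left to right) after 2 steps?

step 1: #..###.###..
step 2: #.#..###.#.#
position 9 holds #

#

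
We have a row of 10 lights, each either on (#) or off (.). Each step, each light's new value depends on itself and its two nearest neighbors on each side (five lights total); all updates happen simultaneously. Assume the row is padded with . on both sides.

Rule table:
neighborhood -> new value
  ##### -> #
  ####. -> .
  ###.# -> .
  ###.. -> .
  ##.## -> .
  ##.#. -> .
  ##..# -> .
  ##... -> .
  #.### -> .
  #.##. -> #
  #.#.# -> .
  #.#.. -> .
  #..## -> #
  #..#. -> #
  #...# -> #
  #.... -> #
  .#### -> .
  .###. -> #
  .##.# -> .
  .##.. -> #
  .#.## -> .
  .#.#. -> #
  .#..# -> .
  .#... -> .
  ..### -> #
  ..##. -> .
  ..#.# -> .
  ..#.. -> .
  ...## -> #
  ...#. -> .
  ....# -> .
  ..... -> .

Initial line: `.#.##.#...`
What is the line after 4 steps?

...#....#.
.....#....
.......#..
.........#

.........#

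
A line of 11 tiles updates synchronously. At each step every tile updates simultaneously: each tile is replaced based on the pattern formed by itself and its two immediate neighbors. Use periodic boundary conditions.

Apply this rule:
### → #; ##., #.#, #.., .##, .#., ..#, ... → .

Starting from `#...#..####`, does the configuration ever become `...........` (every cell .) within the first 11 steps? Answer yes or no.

........###
.........#.
...........
all cells are . at step 3

yes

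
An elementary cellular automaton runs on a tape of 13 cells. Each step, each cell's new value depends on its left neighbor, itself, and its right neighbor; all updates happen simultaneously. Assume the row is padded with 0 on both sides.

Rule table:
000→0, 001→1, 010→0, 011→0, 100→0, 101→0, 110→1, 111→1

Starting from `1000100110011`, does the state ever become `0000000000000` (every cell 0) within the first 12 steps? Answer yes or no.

0001001010101
0010010000000
0100100000000
1001000000000
0010000000000
0100000000000
1000000000000
0000000000000
all cells are 0 at step 8

yes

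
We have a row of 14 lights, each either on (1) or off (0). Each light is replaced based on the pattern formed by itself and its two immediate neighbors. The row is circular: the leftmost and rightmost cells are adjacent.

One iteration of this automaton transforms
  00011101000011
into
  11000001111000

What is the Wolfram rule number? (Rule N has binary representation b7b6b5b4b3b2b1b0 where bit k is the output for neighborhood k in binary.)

position 4: 111 → 0  (bit 7 = 0)
position 5: 110 → 0  (bit 6 = 0)
position 6: 101 → 0  (bit 5 = 0)
position 0: 100 → 1  (bit 4 = 1)
position 3: 011 → 0  (bit 3 = 0)
position 7: 010 → 1  (bit 2 = 1)
position 2: 001 → 0  (bit 1 = 0)
position 1: 000 → 1  (bit 0 = 1)
bits b7..b0 = 00010101 = 21

21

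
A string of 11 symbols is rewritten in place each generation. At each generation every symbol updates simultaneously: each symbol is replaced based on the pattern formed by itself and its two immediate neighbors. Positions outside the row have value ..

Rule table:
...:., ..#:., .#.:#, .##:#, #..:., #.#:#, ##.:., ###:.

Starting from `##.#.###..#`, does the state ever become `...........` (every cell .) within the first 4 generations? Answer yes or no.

#.####....#
###.......#
#.........#
#.........#
generation 4 is #.........#, still not uniform .

no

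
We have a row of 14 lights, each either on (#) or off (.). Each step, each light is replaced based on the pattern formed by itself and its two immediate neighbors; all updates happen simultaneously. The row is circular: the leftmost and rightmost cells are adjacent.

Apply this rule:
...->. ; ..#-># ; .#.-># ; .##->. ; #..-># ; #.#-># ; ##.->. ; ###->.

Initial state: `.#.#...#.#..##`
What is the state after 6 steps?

.#...#....#...

#####.######..
.....#......##
#...###....#..
##.#...#..####
..###.####....
.#...#....#...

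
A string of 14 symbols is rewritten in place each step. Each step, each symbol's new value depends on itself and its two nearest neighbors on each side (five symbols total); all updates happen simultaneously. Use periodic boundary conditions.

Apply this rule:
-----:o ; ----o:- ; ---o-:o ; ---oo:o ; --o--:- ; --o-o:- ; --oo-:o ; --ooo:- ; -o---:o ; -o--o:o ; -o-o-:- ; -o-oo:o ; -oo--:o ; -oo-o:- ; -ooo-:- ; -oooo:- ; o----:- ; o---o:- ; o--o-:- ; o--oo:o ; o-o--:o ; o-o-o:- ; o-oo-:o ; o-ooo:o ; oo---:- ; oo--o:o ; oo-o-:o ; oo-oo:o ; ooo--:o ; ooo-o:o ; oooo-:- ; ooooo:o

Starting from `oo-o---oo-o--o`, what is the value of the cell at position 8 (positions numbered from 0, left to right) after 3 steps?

o

-oooo-oo-oooo-
o---ooo-oo--oo
o--o--oooooo--
position 8 holds o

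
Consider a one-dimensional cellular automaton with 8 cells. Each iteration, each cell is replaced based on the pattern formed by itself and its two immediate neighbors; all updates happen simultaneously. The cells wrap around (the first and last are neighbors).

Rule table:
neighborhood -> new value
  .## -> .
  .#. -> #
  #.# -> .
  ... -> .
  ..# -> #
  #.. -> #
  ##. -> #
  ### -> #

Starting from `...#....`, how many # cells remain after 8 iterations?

..###...
.#.###..
##..###.
.###.##.
#.##..##
#..###.#
###.##..
.##..###
count of #: 5

5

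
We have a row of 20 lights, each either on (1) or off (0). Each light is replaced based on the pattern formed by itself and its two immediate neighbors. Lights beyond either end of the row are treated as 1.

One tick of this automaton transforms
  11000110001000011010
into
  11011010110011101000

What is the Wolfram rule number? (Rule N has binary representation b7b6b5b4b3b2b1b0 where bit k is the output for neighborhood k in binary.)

position 0: 111 → 1  (bit 7 = 1)
position 1: 110 → 1  (bit 6 = 1)
position 17: 101 → 0  (bit 5 = 0)
position 2: 100 → 0  (bit 4 = 0)
position 5: 011 → 0  (bit 3 = 0)
position 10: 010 → 0  (bit 2 = 0)
position 4: 001 → 1  (bit 1 = 1)
position 3: 000 → 1  (bit 0 = 1)
bits b7..b0 = 11000011 = 195

195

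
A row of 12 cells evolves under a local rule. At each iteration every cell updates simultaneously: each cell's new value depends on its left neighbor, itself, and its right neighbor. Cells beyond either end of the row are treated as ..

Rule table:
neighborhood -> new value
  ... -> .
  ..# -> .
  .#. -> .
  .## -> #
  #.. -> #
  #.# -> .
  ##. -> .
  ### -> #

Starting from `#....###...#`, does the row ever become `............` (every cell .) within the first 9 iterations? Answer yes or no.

.#...##.#...
..#..#...#..
...#..#...#.
....#..#...#
.....#..#...
......#..#..
.......#..#.
........#..#
.........#..
iteration 9 is .........#.., still not uniform .

no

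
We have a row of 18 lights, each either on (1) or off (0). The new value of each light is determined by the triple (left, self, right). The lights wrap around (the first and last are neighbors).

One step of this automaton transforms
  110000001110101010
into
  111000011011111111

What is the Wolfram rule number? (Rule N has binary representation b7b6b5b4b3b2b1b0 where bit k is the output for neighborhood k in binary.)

126

position 9: 111 → 0  (bit 7 = 0)
position 1: 110 → 1  (bit 6 = 1)
position 11: 101 → 1  (bit 5 = 1)
position 2: 100 → 1  (bit 4 = 1)
position 0: 011 → 1  (bit 3 = 1)
position 12: 010 → 1  (bit 2 = 1)
position 7: 001 → 1  (bit 1 = 1)
position 3: 000 → 0  (bit 0 = 0)
bits b7..b0 = 01111110 = 126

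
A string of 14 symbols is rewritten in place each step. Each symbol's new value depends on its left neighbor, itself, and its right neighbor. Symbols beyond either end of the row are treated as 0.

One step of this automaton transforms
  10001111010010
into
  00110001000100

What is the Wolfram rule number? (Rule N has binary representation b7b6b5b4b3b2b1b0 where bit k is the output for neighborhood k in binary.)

67

position 5: 111 → 0  (bit 7 = 0)
position 7: 110 → 1  (bit 6 = 1)
position 8: 101 → 0  (bit 5 = 0)
position 1: 100 → 0  (bit 4 = 0)
position 4: 011 → 0  (bit 3 = 0)
position 0: 010 → 0  (bit 2 = 0)
position 3: 001 → 1  (bit 1 = 1)
position 2: 000 → 1  (bit 0 = 1)
bits b7..b0 = 01000011 = 67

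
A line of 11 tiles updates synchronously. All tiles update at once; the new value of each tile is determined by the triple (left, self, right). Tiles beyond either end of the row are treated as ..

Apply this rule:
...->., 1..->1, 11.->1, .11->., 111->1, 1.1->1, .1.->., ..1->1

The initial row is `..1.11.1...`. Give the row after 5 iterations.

.1.1.1.1.11

iteration 1: .1.1.11.1..
iteration 2: 1.1.1.11.1.
iteration 3: .1.1.1.11.1
iteration 4: 1.1.1.1.11.
iteration 5: .1.1.1.1.11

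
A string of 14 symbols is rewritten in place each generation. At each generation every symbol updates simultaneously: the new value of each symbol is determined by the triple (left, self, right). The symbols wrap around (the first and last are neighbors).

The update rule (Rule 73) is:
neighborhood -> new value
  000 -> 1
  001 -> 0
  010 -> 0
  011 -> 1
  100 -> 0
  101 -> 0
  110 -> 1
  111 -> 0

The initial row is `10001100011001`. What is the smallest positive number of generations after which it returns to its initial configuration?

generation 1: 10101101011001
generation 2: 10001100011001

2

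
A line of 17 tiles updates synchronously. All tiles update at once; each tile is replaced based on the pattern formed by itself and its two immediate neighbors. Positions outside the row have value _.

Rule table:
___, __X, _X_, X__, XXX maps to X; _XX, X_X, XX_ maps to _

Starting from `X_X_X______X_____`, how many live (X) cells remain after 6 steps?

9

step 1: X_X_XXXXXXXXXXXXX
step 2: X_X__XXXXXXXXXXX_
step 3: X_XXX_XXXXXXXXX_X
step 4: X__X___XXXXXXX__X
step 5: XXXXXXX_XXXXX_XXX
step 6: _XXXXX___XXX___X_
count of X: 9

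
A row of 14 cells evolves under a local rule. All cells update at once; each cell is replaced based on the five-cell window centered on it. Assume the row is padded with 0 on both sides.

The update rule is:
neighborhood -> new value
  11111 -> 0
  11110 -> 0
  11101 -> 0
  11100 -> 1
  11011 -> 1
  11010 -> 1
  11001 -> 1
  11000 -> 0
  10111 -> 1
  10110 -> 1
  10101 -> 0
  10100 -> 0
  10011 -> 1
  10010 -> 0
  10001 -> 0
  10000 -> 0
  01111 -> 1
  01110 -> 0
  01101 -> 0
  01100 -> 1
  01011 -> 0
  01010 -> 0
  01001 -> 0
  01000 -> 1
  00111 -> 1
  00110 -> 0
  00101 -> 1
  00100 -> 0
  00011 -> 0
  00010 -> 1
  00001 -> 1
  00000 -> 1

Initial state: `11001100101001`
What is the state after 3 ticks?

tick 1: 01110110100000
tick 2: 01001101010111
tick 3: 10010010000101

10010010000101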